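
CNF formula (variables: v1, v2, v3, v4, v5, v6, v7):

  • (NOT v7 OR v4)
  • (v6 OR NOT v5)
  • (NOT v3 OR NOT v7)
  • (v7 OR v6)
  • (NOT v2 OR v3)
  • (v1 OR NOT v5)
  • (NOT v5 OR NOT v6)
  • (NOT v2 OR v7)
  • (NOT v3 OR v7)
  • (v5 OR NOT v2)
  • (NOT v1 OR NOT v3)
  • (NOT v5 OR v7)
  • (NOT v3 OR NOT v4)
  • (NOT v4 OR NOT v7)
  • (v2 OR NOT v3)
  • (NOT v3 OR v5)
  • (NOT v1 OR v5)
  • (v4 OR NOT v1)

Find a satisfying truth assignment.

v1 = False  v2 = False  v3 = False  v4 = False  v5 = False  v6 = True  v7 = False

Branch on v1: take v1 = False.
  then v5 is forced to False.
  then v2 is forced to False.
  then v3 is forced to False.
Set v4 = False and propagate.
  then v7 is forced to False.
  then v6 is forced to True.
Check each clause:
  1. (NOT v7 OR v4) — NOT v7 is true.
  2. (v6 OR NOT v5) — NOT v5 is true.
  3. (NOT v7 OR NOT v3) — NOT v7 is true.
  4. (v6 OR v7) — v6 is true.
  5. (NOT v2 OR v3) — NOT v2 is true.
  6. (NOT v5 OR v1) — NOT v5 is true.
  7. (NOT v5 OR NOT v6) — NOT v5 is true.
  8. (v7 OR NOT v2) — NOT v2 is true.
  9. (v7 OR NOT v3) — NOT v3 is true.
  10. (NOT v2 OR v5) — NOT v2 is true.
  11. (NOT v1 OR NOT v3) — NOT v3 is true.
  12. (NOT v5 OR v7) — NOT v5 is true.
  13. (NOT v4 OR NOT v3) — NOT v4 is true.
  14. (NOT v4 OR NOT v7) — NOT v7 is true.
  15. (NOT v3 OR v2) — NOT v3 is true.
  16. (v5 OR NOT v3) — NOT v3 is true.
  17. (v5 OR NOT v1) — NOT v1 is true.
  18. (NOT v1 OR v4) — NOT v1 is true.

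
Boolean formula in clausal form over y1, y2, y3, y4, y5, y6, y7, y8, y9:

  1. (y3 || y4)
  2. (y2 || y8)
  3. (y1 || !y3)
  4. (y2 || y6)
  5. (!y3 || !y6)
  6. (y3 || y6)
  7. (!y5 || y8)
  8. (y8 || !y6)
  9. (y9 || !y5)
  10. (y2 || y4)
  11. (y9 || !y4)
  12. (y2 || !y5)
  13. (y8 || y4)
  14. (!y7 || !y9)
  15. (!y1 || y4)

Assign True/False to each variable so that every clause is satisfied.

y1=F, y2=T, y3=F, y4=T, y5=T, y6=T, y7=F, y8=T, y9=T

y2 occurs only positively in the remaining clauses — set y2 = True.
Pure literal: y7 appears only negated; assign y7 = False.
Branch on y1: take y1 = False.
  then y3 is forced to False.
  then y4 is forced to True.
  then y6 is forced to True.
  then y8 is forced to True.
  then y9 is forced to True.
y5 is now unconstrained; take y5 = True.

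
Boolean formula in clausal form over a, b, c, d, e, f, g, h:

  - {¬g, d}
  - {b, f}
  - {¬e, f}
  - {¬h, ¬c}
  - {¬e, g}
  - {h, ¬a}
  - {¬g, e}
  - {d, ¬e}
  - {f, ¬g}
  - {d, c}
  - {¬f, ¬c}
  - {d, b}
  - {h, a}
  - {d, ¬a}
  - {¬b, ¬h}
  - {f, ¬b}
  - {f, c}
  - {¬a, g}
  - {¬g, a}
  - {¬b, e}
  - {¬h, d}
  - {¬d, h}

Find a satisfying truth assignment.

a = F, b = F, c = F, d = T, e = F, f = T, g = F, h = T

Check each clause:
  1. {d, ¬g} — ¬g is true.
  2. {f, b} — f is true.
  3. {¬e, f} — ¬e is true.
  4. {¬c, ¬h} — ¬c is true.
  5. {¬e, g} — ¬e is true.
  6. {h, ¬a} — h is true.
  7. {¬g, e} — ¬g is true.
  8. {d, ¬e} — ¬e is true.
  9. {f, ¬g} — ¬g is true.
  10. {d, c} — d is true.
  11. {¬f, ¬c} — ¬c is true.
  12. {d, b} — d is true.
  13. {a, h} — h is true.
  14. {d, ¬a} — d is true.
  15. {¬b, ¬h} — ¬b is true.
  16. {¬b, f} — ¬b is true.
  17. {c, f} — f is true.
  18. {¬a, g} — ¬a is true.
  19. {a, ¬g} — ¬g is true.
  20. {e, ¬b} — ¬b is true.
  21. {¬h, d} — d is true.
  22. {¬d, h} — h is true.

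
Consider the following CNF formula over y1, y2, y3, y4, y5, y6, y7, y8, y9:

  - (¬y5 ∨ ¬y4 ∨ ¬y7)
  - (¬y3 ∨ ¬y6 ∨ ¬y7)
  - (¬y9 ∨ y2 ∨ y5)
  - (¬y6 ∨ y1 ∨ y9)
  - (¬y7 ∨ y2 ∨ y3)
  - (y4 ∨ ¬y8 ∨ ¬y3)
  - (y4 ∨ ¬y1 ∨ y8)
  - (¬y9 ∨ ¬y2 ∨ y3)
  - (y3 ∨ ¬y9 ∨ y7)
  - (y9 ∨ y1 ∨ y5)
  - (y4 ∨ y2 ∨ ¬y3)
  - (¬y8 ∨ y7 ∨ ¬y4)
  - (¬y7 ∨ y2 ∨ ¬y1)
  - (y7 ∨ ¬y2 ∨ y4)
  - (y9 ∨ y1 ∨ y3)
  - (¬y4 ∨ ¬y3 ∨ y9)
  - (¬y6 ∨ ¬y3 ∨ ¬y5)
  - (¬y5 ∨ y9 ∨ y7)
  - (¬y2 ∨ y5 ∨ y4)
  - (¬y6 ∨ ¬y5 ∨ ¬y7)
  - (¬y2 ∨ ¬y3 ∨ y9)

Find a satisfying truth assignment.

Pure literal: y6 appears only negated; assign y6 = False.
Branch on y1: take y1 = True.
Branch on y2: take y2 = False.
  then y7 is forced to False.
Set y3 = False and propagate.
  then y9 is forced to False.
  then y5 is forced to False.
The remaining clauses are satisfied by y4 = False, y8 = True.

y1 = 1  y2 = 0  y3 = 0  y4 = 0  y5 = 0  y6 = 0  y7 = 0  y8 = 1  y9 = 0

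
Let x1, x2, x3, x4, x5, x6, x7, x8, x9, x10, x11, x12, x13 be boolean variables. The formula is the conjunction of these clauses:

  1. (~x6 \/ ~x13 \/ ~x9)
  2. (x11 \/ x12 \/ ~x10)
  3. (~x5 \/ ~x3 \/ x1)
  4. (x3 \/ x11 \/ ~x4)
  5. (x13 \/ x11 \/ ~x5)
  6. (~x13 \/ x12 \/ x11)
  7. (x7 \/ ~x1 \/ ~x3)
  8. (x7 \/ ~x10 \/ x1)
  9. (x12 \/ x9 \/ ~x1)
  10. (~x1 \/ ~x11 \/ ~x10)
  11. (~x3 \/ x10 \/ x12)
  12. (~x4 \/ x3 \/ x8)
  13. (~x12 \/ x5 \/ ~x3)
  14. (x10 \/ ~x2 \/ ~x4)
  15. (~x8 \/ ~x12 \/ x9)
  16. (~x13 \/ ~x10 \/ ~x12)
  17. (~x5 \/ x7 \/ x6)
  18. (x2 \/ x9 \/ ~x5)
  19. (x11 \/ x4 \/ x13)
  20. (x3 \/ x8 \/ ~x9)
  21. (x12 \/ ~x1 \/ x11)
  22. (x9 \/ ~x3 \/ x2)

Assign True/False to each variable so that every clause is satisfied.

x1 = False, x2 = True, x3 = False, x4 = False, x5 = True, x6 = True, x7 = True, x8 = True, x9 = False, x10 = True, x11 = True, x12 = False, x13 = False

x7 occurs only positively in the remaining clauses — set x7 = True.
Branch on x1: take x1 = False.
Set x2 = True and propagate.
Try x3 = False.
The remaining clauses are satisfied by x4 = False, x5 = True, x6 = True, x8 = True, x9 = False, x10 = True, x11 = True, x12 = False, x13 = False.
Check each clause:
  1. (~x13 \/ ~x9 \/ ~x6) — ~x13 is true.
  2. (x12 \/ ~x10 \/ x11) — x11 is true.
  3. (x1 \/ ~x3 \/ ~x5) — ~x3 is true.
  4. (x3 \/ x11 \/ ~x4) — x11 is true.
  5. (x13 \/ x11 \/ ~x5) — x11 is true.
  6. (~x13 \/ x12 \/ x11) — x11 is true.
  7. (~x1 \/ ~x3 \/ x7) — ~x3 is true.
  8. (x1 \/ ~x10 \/ x7) — x7 is true.
  9. (x12 \/ x9 \/ ~x1) — ~x1 is true.
  10. (~x10 \/ ~x1 \/ ~x11) — ~x1 is true.
  11. (~x3 \/ x10 \/ x12) — x10 is true.
  12. (x3 \/ ~x4 \/ x8) — x8 is true.
  13. (x5 \/ ~x3 \/ ~x12) — ~x3 is true.
  14. (x10 \/ ~x2 \/ ~x4) — x10 is true.
  15. (x9 \/ ~x12 \/ ~x8) — ~x12 is true.
  16. (~x12 \/ ~x13 \/ ~x10) — ~x13 is true.
  17. (x7 \/ ~x5 \/ x6) — x6 is true.
  18. (x2 \/ x9 \/ ~x5) — x2 is true.
  19. (x13 \/ x11 \/ x4) — x11 is true.
  20. (~x9 \/ x8 \/ x3) — x8 is true.
  21. (x11 \/ x12 \/ ~x1) — x11 is true.
  22. (x9 \/ ~x3 \/ x2) — x2 is true.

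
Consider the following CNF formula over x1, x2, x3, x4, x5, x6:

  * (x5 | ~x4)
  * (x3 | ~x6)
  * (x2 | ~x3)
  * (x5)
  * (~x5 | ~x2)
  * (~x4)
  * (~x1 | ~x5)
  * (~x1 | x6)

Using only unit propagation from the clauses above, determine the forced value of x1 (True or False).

(x5) is a unit clause: x5 = True.
From (~x5 | ~x2) and x5 = True: x2 = False.
(~x3 | x2): since x2 = False, the clause reduces to (~x3). x3 = False.
(~x6 | x3): since x3 = False, the clause reduces to (~x6). x6 = False.
Unit clause (~x4) sets x4 = False.
(~x5 | ~x1) with x5 = True leaves only ~x1, so x1 = False.

False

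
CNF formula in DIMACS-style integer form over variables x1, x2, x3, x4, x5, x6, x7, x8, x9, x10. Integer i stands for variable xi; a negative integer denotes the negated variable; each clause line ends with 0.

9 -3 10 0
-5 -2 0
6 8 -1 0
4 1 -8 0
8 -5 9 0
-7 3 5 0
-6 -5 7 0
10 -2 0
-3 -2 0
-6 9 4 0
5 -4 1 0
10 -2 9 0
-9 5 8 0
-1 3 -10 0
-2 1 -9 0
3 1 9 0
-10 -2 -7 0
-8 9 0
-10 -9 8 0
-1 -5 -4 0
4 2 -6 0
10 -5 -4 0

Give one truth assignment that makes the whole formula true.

x1=1, x2=0, x3=1, x4=0, x5=1, x6=0, x7=1, x8=1, x9=1, x10=1

Branch on x1: take x1 = True.
Branch on x2: take x2 = False.
Try x3 = True.
The remaining clauses are satisfied by x4 = False, x5 = True, x6 = False, x7 = True, x8 = True, x9 = True, x10 = True.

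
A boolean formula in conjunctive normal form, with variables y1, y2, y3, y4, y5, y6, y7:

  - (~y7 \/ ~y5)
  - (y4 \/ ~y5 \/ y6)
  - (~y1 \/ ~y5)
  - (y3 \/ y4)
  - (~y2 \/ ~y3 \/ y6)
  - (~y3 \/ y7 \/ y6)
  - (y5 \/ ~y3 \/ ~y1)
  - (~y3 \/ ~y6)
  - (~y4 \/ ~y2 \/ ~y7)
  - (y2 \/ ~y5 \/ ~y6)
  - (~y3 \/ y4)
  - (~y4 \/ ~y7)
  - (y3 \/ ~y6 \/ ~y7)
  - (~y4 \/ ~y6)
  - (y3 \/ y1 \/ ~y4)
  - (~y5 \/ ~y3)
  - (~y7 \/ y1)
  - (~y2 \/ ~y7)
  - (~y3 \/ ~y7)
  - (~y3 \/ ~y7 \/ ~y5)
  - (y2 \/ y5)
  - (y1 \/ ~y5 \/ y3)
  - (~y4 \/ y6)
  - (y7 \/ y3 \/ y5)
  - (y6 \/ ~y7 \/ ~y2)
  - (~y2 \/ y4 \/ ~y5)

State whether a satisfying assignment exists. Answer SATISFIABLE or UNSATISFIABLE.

y3 = True:
  propagation gives y6=False, y2=False, y7=True; an empty clause results — contradiction.
y3 = False:
  propagation gives y4=True, y7=False, y6=False; an empty clause results — contradiction.
Every branch closes, so no satisfying assignment exists.

UNSATISFIABLE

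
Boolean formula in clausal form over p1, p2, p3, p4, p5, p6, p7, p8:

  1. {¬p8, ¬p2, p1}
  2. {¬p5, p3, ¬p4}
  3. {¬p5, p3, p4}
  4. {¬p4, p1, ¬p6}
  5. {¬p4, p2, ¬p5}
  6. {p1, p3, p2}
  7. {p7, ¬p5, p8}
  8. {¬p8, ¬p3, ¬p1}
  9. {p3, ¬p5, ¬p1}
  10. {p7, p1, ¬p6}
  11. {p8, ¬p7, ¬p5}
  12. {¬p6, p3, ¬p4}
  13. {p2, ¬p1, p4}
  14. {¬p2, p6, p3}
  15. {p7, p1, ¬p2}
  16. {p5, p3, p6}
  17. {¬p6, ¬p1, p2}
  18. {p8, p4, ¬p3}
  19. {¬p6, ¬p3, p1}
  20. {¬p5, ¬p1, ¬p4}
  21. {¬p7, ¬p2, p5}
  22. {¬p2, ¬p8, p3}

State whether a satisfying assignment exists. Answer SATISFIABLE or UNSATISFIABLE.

SATISFIABLE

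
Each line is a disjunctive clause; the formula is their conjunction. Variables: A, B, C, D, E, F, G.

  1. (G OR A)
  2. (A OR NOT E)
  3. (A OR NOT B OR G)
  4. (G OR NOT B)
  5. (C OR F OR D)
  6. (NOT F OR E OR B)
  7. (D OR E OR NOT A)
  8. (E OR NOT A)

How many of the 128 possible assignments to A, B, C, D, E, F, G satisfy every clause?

31

Case analysis on A and E:
  A=T, E=T: 21 of the 32 assignments to (B,C,D,F,G) work.
  A=T, E=F: a clause becomes empty — 0.
  A=F, E=T: a clause becomes empty — 0.
  A=F, E=F: 10 of the 32 assignments to (B,C,D,F,G) work.
Total: 21 + 0 + 0 + 10 = 31.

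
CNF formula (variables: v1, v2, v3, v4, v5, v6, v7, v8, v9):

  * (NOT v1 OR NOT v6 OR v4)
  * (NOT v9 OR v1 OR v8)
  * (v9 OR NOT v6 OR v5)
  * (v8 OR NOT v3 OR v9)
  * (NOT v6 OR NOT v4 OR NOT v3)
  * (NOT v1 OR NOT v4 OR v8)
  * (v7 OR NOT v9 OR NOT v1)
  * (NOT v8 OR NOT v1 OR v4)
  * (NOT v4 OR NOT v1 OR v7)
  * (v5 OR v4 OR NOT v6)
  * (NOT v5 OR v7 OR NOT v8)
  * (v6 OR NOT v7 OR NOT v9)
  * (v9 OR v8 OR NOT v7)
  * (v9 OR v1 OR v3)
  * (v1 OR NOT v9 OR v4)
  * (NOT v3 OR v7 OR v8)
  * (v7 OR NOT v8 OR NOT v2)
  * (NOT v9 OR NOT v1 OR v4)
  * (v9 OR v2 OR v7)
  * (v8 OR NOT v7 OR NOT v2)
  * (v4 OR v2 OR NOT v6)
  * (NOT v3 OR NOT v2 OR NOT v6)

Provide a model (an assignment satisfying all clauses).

v1 = F, v2 = T, v3 = F, v4 = T, v5 = F, v6 = T, v7 = T, v8 = T, v9 = T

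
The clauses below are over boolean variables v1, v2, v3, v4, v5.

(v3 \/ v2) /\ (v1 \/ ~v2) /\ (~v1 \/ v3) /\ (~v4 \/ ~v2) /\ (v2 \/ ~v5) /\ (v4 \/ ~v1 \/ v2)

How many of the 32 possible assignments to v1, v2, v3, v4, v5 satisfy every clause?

5

The models are:
  v1=F v2=F v3=T v4=F v5=F
  v1=F v2=F v3=T v4=T v5=F
  v1=T v2=F v3=T v4=T v5=F
  v1=T v2=T v3=T v4=F v5=F
  v1=T v2=T v3=T v4=F v5=T
Count: 5.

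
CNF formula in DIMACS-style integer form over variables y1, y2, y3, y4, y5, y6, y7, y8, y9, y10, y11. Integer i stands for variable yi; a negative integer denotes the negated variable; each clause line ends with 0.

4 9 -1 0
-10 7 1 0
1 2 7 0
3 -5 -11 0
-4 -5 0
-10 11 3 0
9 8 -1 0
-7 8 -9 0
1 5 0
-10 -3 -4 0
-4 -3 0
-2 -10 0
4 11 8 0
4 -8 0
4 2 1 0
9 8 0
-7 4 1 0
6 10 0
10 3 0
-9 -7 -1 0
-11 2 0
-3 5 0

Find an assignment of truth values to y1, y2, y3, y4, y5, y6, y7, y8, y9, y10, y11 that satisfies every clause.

y6 occurs only positively in the remaining clauses — set y6 = True.
Branch on y1: take y1 = True.
Set y2 = True and propagate.
  then y10 is forced to False.
  then y3 is forced to True.
  then y4 is forced to False.
  then y9 is forced to True.
  then y8 is forced to False.
  then y7 is forced to False.
  then y11 is forced to True.
  then y5 is forced to True.

y1=True, y2=True, y3=True, y4=False, y5=True, y6=True, y7=False, y8=False, y9=True, y10=False, y11=True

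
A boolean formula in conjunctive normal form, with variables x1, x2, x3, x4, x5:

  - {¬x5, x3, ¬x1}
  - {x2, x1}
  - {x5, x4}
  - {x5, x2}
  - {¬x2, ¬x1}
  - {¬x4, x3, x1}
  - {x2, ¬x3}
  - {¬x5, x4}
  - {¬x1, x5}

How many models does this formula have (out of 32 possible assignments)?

The models are:
  x1=F x2=T x3=T x4=T x5=F
  x1=F x2=T x3=T x4=T x5=T
Count: 2.

2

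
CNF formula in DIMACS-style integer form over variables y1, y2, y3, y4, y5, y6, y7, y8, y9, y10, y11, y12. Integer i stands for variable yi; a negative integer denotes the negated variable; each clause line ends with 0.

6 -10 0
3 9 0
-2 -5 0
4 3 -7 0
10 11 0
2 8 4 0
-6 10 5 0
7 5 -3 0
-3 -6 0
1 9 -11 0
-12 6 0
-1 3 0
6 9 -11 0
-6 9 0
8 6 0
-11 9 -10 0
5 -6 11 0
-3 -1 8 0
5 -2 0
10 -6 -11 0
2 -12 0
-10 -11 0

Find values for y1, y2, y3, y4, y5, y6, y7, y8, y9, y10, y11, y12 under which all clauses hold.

y1=0, y2=0, y3=1, y4=1, y5=1, y6=0, y7=0, y8=1, y9=1, y10=0, y11=1, y12=0

Check each clause:
  1. (!y10 || y6) — !y10 is true.
  2. (y9 || y3) — y9 is true.
  3. (!y2 || !y5) — !y2 is true.
  4. (!y7 || y4 || y3) — !y7 is true.
  5. (y11 || y10) — y11 is true.
  6. (y2 || y4 || y8) — y8 is true.
  7. (!y6 || y10 || y5) — !y6 is true.
  8. (y5 || y7 || !y3) — y5 is true.
  9. (!y3 || !y6) — !y6 is true.
  10. (y1 || y9 || !y11) — y9 is true.
  11. (y6 || !y12) — !y12 is true.
  12. (y3 || !y1) — y3 is true.
  13. (y6 || !y11 || y9) — y9 is true.
  14. (y9 || !y6) — y9 is true.
  15. (y6 || y8) — y8 is true.
  16. (!y10 || !y11 || y9) — y9 is true.
  17. (!y6 || y11 || y5) — !y6 is true.
  18. (!y3 || !y1 || y8) — y8 is true.
  19. (y5 || !y2) — y5 is true.
  20. (y10 || !y11 || !y6) — !y6 is true.
  21. (!y12 || y2) — !y12 is true.
  22. (!y11 || !y10) — !y10 is true.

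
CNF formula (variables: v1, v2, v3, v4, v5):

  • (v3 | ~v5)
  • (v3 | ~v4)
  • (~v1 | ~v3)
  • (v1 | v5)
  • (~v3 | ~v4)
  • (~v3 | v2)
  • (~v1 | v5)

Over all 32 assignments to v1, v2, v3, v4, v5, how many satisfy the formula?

1

Satisfying assignments:
  v1=F v2=T v3=T v4=F v5=T
That's 1 in total.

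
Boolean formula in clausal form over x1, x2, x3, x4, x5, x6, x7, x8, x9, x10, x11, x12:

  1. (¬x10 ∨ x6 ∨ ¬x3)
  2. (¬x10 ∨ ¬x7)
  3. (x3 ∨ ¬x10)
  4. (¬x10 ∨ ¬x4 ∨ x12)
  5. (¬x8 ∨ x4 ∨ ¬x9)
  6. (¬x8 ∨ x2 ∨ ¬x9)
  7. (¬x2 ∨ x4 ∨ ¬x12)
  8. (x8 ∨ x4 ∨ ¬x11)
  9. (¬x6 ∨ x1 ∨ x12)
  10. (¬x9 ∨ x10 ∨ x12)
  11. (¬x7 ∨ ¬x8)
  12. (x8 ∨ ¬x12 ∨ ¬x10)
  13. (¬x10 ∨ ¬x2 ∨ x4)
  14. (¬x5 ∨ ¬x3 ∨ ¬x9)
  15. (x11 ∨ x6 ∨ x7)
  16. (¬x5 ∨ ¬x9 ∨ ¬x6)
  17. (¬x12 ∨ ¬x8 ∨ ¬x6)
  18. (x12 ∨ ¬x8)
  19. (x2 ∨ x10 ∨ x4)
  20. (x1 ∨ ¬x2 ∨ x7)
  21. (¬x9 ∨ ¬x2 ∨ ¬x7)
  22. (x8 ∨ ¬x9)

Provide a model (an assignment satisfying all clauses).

x1 = T  x2 = T  x3 = F  x4 = T  x5 = T  x6 = F  x7 = F  x8 = F  x9 = F  x10 = F  x11 = T  x12 = T

Check each clause:
  1. (¬x10 ∨ x6 ∨ ¬x3) — ¬x3 is true.
  2. (¬x10 ∨ ¬x7) — ¬x7 is true.
  3. (¬x10 ∨ x3) — ¬x10 is true.
  4. (¬x4 ∨ x12 ∨ ¬x10) — x12 is true.
  5. (¬x9 ∨ x4 ∨ ¬x8) — ¬x8 is true.
  6. (¬x9 ∨ ¬x8 ∨ x2) — ¬x8 is true.
  7. (¬x2 ∨ x4 ∨ ¬x12) — x4 is true.
  8. (x8 ∨ ¬x11 ∨ x4) — x4 is true.
  9. (¬x6 ∨ x12 ∨ x1) — x1 is true.
  10. (¬x9 ∨ x10 ∨ x12) — x12 is true.
  11. (¬x8 ∨ ¬x7) — ¬x8 is true.
  12. (¬x12 ∨ ¬x10 ∨ x8) — ¬x10 is true.
  13. (¬x10 ∨ x4 ∨ ¬x2) — x4 is true.
  14. (¬x3 ∨ ¬x5 ∨ ¬x9) — ¬x3 is true.
  15. (x6 ∨ x11 ∨ x7) — x11 is true.
  16. (¬x5 ∨ ¬x6 ∨ ¬x9) — ¬x6 is true.
  17. (¬x8 ∨ ¬x6 ∨ ¬x12) — ¬x8 is true.
  18. (x12 ∨ ¬x8) — ¬x8 is true.
  19. (x2 ∨ x10 ∨ x4) — x2 is true.
  20. (x1 ∨ x7 ∨ ¬x2) — x1 is true.
  21. (¬x9 ∨ ¬x2 ∨ ¬x7) — ¬x7 is true.
  22. (¬x9 ∨ x8) — ¬x9 is true.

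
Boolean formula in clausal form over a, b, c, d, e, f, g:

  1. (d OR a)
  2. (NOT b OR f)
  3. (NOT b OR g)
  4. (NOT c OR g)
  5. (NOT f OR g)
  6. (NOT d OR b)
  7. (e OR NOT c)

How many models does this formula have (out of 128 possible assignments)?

17

Case analysis on b and g:
  b=1, g=1: 9 of the 32 assignments to (a,c,d,e,f) work.
  b=1, g=0: a clause becomes empty — 0.
  b=0, g=1: f free; 3 ways for (a,c,d,e) × 2^1 = 6.
  b=0, g=0: remaining (a,c,d,e,f) ∈ {(1,0,0,0,0); (1,0,0,1,0)} — 2.
Total: 9 + 0 + 6 + 2 = 17.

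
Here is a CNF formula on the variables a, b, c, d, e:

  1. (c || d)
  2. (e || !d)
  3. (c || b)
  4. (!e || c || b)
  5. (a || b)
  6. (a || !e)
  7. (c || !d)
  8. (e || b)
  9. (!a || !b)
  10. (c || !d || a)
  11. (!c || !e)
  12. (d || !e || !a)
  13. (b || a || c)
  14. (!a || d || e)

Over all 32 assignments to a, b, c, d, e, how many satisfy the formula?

1

The models are:
  a=0 b=1 c=1 d=0 e=0
Count: 1.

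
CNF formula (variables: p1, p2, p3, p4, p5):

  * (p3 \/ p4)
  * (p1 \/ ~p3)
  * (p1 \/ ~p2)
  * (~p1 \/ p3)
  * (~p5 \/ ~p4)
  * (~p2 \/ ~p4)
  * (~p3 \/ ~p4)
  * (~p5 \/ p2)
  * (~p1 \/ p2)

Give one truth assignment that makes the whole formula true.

p1=T, p2=T, p3=T, p4=F, p5=T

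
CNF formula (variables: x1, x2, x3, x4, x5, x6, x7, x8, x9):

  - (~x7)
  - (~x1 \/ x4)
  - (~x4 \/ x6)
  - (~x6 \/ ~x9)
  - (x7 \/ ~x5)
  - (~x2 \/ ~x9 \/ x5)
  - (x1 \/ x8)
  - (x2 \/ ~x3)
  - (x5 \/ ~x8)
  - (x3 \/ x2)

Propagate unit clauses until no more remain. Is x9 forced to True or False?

False

Unit clause (~x7) sets x7 = False.
From (x7 \/ ~x5) and x7 = False: x5 = False.
In (x5 \/ ~x8), x5 is now false; ~x8 must hold, so x8 = False.
In (x1 \/ x8), x8 is now false; x1 must hold, so x1 = True.
(~x1 \/ x4) with x1 = True leaves only x4, so x4 = True.
(~x4 \/ x6) with x4 = True leaves only x6, so x6 = True.
(~x6 \/ ~x9) with x6 = True leaves only ~x9, so x9 = False.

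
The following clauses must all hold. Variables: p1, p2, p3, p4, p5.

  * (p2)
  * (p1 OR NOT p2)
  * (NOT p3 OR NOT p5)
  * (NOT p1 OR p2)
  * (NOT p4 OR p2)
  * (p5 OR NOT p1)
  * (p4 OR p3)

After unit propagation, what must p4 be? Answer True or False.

True

(p2) stands alone — p2 = True.
(NOT p2 OR p1): since p2 = True, the clause reduces to (p1). p1 = True.
In (NOT p1 OR p5), NOT p1 is now false; p5 must hold, so p5 = True.
From (NOT p5 OR NOT p3) and p5 = True: p3 = False.
In (p4 OR p3), p3 is now false; p4 must hold, so p4 = True.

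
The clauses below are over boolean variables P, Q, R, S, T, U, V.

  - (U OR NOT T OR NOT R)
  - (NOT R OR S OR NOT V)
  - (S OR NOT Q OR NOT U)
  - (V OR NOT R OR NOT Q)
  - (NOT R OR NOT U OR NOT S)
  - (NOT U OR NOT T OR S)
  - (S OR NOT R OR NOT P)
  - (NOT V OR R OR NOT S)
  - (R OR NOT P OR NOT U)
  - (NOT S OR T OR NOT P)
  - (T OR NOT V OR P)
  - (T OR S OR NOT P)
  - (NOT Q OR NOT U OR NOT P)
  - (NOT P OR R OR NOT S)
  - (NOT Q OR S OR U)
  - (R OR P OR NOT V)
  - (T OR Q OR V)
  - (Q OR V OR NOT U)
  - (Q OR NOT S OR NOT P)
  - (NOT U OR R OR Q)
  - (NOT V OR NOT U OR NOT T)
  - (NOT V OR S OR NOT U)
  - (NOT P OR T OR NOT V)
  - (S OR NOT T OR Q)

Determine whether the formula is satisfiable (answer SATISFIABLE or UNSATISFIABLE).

SATISFIABLE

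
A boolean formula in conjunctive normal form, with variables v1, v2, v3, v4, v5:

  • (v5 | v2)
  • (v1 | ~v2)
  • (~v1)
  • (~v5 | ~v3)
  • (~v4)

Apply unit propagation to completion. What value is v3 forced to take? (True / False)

False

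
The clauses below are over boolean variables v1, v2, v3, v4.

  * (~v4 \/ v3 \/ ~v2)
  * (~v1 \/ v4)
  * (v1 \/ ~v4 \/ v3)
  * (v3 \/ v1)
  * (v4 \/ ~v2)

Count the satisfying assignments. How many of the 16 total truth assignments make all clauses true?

The models are:
  v1=0 v2=0 v3=1 v4=0
  v1=0 v2=0 v3=1 v4=1
  v1=0 v2=1 v3=1 v4=1
  v1=1 v2=0 v3=0 v4=1
  v1=1 v2=0 v3=1 v4=1
  v1=1 v2=1 v3=1 v4=1
That's 6 in total.

6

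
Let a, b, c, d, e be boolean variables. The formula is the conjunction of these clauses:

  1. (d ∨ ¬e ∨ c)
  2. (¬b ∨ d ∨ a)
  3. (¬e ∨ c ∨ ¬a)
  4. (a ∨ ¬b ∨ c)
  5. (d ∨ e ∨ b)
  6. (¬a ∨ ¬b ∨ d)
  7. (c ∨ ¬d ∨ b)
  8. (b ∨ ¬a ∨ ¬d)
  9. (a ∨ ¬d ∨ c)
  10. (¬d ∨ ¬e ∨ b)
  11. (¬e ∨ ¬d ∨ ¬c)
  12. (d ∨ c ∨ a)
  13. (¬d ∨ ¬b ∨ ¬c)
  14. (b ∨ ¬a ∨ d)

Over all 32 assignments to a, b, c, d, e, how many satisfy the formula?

3

The models are:
  a=0 b=0 c=1 d=0 e=1
  a=0 b=0 c=1 d=1 e=0
  a=1 b=1 c=0 d=1 e=0
That's 3 in total.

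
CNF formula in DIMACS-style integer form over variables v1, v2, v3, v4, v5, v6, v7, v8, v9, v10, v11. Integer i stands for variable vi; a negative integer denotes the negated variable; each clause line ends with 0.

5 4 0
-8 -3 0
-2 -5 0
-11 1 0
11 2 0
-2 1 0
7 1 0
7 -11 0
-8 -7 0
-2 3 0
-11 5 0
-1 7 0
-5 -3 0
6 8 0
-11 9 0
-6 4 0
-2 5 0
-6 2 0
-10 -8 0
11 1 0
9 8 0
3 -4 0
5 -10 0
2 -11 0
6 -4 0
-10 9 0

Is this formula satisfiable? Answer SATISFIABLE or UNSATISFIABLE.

v2 = True:
  propagation gives v5=False; an empty clause results — contradiction.
v2 = False:
  propagation gives v11=True; an empty clause results — contradiction.
Every branch closes, so no satisfying assignment exists.

UNSATISFIABLE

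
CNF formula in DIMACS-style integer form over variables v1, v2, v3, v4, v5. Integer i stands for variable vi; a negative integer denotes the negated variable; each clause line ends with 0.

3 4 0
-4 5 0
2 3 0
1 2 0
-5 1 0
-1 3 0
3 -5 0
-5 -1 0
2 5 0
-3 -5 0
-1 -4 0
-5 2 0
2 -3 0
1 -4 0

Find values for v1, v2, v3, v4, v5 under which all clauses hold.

Pure literal: v2 appears only positively; assign v2 = True.
Branch on v1: take v1 = True.
  then v3 is forced to True.
  then v5 is forced to False.
  then v4 is forced to False.

v1=True, v2=True, v3=True, v4=False, v5=False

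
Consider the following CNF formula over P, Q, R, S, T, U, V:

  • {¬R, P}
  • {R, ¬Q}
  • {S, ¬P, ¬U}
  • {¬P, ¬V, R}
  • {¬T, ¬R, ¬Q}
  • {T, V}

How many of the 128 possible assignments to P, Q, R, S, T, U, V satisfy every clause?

Case analysis on R and P:
  R=T, P=T: 12 of the 32 assignments to (Q,S,T,U,V) work.
  R=T, P=F: a clause becomes empty — 0.
  R=F, P=T: remaining (Q,S,T,U,V) ∈ {(F,F,T,F,F); (F,T,T,F,F); (F,T,T,T,F)} — 3.
  R=F, P=F: S, U free; 3 ways for (Q,T,V) × 2^2 = 12.
Total: 12 + 0 + 3 + 12 = 27.

27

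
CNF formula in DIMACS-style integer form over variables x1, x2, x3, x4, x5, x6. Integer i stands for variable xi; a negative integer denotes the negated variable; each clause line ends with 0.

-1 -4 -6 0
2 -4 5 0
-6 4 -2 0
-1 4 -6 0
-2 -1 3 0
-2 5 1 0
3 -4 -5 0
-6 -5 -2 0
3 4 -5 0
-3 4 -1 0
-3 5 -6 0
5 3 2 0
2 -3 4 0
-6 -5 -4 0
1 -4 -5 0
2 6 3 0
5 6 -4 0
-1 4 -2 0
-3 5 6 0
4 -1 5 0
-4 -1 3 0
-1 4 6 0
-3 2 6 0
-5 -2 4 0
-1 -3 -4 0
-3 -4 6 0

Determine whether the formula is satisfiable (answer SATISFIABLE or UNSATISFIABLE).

x4 = True:
  x3 = True:
    propagation gives x1=False, x5=False, x2=True; an empty clause results — contradiction.
  x3 = False:
    propagation gives x5=False, x2=True, x1=False; an empty clause results — contradiction.
x4 = False:
  x2 = True:
    propagation gives x6=False, x1=False, x5=True; an empty clause results — contradiction.
  x2 = False:
    propagation gives x3=False, x5=False; an empty clause results — contradiction.
Every branch closes, so no satisfying assignment exists.

UNSATISFIABLE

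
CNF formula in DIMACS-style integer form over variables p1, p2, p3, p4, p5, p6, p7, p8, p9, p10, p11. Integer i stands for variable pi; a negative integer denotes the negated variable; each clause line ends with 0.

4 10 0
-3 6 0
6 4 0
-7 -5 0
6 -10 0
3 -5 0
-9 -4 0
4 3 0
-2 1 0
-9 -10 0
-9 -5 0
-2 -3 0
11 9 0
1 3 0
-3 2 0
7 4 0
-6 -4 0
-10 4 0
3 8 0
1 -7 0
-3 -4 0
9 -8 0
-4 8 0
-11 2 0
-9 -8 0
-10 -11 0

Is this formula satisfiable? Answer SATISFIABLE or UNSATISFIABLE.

p4 = True:
  propagation gives p9=False, p11=True, p6=False, p3=False; an empty clause results — contradiction.
p4 = False:
  propagation gives p10=True; an empty clause results — contradiction.
Every branch closes, so no satisfying assignment exists.

UNSATISFIABLE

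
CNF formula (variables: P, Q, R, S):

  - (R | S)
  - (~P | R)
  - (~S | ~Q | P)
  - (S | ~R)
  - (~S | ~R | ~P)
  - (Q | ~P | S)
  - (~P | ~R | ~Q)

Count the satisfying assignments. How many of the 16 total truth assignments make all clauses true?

Satisfying assignments:
  P=0 Q=0 R=0 S=1
  P=0 Q=0 R=1 S=1
Count: 2.

2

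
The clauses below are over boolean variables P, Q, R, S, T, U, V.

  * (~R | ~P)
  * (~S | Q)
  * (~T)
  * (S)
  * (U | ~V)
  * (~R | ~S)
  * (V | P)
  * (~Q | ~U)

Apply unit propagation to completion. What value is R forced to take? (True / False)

(~T) stands alone — T = False.
(S) is a unit clause: S = True.
(Q | ~S): since S = True, the clause reduces to (Q). Q = True.
From (~S | ~R) and S = True: R = False.

False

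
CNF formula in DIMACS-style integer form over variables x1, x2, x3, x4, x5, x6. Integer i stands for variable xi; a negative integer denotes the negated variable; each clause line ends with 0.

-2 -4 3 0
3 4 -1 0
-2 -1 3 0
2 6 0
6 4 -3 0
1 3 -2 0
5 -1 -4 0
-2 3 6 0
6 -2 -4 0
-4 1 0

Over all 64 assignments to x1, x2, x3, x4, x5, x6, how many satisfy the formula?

13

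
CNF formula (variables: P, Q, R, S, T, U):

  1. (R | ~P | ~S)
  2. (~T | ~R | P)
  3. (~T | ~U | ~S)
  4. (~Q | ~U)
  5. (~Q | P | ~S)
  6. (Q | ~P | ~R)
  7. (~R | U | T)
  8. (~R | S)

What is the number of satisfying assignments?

17

Case analysis on R and P:
  R=T, P=T: remaining (Q,S,T,U) ∈ {(T,T,T,F)} — 1.
  R=T, P=F: remaining (Q,S,T,U) ∈ {(F,T,F,T)} — 1.
  R=F, P=T: T free; 3 ways for (Q,S,U) × 2^1 = 6.
  R=F, P=F: 9 of the 16 assignments to (Q,S,T,U) work.
Total: 1 + 1 + 6 + 9 = 17.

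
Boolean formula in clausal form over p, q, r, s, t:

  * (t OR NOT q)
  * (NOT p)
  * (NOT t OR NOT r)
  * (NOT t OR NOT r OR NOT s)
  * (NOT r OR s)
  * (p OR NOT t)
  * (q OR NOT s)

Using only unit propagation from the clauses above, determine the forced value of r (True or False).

False

(NOT p) stands alone — p = False.
(NOT t OR p): since p = False, the clause reduces to (NOT t). t = False.
(NOT q OR t) with t = False leaves only NOT q, so q = False.
(q OR NOT s): since q = False, the clause reduces to (NOT s). s = False.
From (NOT r OR s) and s = False: r = False.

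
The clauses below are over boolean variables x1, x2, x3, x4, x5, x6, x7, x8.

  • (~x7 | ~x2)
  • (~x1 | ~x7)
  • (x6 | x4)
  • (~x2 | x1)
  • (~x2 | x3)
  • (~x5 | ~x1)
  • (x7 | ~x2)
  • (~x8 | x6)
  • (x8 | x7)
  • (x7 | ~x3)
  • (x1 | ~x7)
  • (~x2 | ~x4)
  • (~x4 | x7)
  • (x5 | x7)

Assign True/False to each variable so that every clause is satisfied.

x2 occurs only negated in the remaining clauses — set x2 = False.
Pure literal: x6 appears only positively; assign x6 = True.
Try x1 = False.
  then x7 is forced to False.
  then x8 is forced to True.
  then x3 is forced to False.
  then x4 is forced to False.
  then x5 is forced to True.

x1=F, x2=F, x3=F, x4=F, x5=T, x6=T, x7=F, x8=T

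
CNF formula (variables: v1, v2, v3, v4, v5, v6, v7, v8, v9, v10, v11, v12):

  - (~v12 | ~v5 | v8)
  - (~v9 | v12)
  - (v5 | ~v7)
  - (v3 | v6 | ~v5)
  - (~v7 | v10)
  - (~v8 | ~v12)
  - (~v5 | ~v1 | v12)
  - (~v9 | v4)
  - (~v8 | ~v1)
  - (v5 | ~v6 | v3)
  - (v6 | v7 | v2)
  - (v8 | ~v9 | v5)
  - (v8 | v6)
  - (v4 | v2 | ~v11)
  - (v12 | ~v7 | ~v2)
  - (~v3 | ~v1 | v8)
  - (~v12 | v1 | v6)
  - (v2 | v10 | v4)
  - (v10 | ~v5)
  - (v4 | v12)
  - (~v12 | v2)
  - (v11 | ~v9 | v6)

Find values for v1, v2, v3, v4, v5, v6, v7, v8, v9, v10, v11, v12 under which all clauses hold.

v1=F, v2=F, v3=T, v4=T, v5=F, v6=T, v7=F, v8=T, v9=F, v10=T, v11=F, v12=F

Pure literal: v4 appears only positively; assign v4 = True.
Pure literal: v9 appears only negated; assign v9 = False.
Set v1 = False and propagate.
Try v2 = False.
  then v12 is forced to False.
For the remaining variables, v3 = True, v5 = False, v6 = True, v7 = False, v8 = True, v10 = True, v11 = False works.
Every clause has at least one true literal under this assignment.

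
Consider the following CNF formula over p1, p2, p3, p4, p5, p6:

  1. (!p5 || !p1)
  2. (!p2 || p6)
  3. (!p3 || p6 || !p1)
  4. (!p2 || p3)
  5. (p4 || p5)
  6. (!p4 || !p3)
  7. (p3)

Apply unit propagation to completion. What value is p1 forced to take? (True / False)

False

Unit clause (p3) sets p3 = True.
In (!p3 || !p4), !p3 is now false; !p4 must hold, so p4 = False.
In (p5 || p4), p4 is now false; p5 must hold, so p5 = True.
(!p1 || !p5): since p5 = True, the clause reduces to (!p1). p1 = False.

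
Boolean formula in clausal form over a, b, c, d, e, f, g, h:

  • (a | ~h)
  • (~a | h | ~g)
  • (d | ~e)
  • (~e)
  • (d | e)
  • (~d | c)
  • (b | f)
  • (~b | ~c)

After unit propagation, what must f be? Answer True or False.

(~e) is a unit clause: e = False.
(e | d) with e = False leaves only d, so d = True.
From (~d | c) and d = True: c = True.
(~b | ~c) with c = True leaves only ~b, so b = False.
From (b | f) and b = False: f = True.

True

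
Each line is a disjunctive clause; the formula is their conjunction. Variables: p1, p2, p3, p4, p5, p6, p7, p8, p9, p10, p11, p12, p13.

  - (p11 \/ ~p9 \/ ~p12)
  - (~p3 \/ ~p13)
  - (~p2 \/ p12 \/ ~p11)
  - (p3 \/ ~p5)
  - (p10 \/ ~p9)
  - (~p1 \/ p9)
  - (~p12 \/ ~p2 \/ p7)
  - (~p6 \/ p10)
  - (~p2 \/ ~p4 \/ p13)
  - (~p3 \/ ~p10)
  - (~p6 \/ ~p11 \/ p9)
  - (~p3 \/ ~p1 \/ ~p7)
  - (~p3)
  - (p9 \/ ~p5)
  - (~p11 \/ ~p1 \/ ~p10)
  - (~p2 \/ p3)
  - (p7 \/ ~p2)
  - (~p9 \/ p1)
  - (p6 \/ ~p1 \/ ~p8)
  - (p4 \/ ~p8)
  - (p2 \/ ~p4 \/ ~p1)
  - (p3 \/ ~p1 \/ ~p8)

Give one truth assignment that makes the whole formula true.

p1 = F, p2 = F, p3 = F, p4 = T, p5 = F, p6 = T, p7 = T, p8 = F, p9 = F, p10 = T, p11 = F, p12 = F, p13 = T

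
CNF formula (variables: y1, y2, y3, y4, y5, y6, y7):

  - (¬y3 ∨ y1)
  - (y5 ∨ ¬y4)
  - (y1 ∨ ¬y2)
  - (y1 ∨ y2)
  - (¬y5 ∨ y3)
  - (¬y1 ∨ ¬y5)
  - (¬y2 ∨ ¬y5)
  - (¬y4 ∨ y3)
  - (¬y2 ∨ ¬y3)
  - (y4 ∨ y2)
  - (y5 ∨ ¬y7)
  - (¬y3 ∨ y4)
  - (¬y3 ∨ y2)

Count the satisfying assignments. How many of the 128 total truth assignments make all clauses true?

2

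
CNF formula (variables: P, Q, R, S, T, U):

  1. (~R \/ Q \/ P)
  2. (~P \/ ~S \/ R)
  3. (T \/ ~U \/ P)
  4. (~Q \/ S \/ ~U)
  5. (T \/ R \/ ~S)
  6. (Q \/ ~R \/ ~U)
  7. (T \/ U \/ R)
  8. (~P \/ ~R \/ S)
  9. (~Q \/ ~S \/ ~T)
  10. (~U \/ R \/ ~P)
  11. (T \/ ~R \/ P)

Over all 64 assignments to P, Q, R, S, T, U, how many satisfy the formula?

12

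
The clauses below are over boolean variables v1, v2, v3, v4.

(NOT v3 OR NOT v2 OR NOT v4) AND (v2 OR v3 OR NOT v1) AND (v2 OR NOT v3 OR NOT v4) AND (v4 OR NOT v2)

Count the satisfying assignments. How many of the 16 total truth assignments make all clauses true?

The models are:
  v1=F v2=F v3=F v4=F
  v1=F v2=F v3=F v4=T
  v1=F v2=F v3=T v4=F
  v1=F v2=T v3=F v4=T
  v1=T v2=F v3=T v4=F
  v1=T v2=T v3=F v4=T
Count: 6.

6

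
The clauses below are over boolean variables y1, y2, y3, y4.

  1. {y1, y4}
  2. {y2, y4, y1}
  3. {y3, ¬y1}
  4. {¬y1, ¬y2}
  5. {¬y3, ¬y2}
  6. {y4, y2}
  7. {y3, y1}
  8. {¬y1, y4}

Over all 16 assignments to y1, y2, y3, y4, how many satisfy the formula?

2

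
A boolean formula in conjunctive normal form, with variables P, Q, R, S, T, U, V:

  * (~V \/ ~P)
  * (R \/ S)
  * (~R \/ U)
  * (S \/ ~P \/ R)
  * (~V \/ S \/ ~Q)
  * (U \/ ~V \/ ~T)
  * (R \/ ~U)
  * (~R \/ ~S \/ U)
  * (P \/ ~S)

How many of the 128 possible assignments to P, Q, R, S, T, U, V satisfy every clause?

Case analysis on R and S:
  R=T, S=T: remaining (P,Q,T,U,V) ∈ {(T,F,F,T,F); (T,F,T,T,F); (T,T,F,T,F); (T,T,T,T,F)} — 4.
  R=T, S=F: T free; 5 ways for (P,Q,U,V) × 2^1 = 10.
  R=F, S=T: remaining (P,Q,T,U,V) ∈ {(T,F,F,F,F); (T,F,T,F,F); (T,T,F,F,F); (T,T,T,F,F)} — 4.
  R=F, S=F: a clause becomes empty — 0.
Total: 4 + 10 + 4 + 0 = 18.

18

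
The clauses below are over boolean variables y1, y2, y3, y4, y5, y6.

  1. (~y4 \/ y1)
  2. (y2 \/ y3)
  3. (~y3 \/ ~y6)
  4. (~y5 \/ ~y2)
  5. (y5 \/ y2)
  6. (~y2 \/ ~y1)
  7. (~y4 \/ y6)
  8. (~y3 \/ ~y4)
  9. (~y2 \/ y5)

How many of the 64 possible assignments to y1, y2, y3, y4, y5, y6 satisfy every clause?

2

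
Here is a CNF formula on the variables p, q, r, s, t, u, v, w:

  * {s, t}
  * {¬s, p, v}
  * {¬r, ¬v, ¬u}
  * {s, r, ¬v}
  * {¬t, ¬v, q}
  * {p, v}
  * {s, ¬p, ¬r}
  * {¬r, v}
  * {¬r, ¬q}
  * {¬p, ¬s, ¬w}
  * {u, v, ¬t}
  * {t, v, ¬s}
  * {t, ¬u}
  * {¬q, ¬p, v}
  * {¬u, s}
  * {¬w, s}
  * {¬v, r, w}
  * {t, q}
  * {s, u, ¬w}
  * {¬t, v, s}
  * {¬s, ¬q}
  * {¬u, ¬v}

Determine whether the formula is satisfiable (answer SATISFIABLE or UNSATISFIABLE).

Try p = True.
For the remaining variables, q = False, r = False, s = True, t = True, u = True, v = False, w = False works.
Every clause has at least one true literal under this assignment.
So p = True, q = False, r = False, s = True, t = True, u = True, v = False, w = False is a satisfying assignment.

SATISFIABLE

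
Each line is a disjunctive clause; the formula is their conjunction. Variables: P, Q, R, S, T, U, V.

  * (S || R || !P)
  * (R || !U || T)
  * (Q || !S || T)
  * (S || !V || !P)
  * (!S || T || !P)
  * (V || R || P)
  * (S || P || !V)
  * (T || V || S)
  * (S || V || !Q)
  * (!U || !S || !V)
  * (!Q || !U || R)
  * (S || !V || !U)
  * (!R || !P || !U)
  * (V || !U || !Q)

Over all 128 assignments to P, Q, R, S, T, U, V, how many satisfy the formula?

22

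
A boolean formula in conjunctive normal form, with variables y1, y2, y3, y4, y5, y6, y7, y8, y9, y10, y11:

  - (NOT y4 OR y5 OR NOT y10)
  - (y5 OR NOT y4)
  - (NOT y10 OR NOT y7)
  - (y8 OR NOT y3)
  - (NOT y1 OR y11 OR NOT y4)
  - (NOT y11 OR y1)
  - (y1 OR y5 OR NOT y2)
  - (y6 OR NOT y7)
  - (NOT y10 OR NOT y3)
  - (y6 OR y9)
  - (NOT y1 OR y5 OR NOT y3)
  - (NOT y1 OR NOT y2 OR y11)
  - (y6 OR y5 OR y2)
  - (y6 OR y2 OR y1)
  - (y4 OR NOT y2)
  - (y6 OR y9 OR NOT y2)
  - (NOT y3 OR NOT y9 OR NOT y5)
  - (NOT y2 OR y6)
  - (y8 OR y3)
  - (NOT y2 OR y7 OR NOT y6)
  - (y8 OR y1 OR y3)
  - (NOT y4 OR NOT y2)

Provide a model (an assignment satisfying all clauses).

y1=False, y2=False, y3=False, y4=False, y5=True, y6=True, y7=False, y8=True, y9=True, y10=False, y11=False

y8 occurs only positively in the remaining clauses — set y8 = True.
y10 occurs only negated in the remaining clauses — set y10 = False.
Set y1 = False and propagate.
  then y11 is forced to False.
For the remaining variables, y2 = False, y3 = False, y4 = False, y5 = True, y6 = True, y7 = False, y9 = True works.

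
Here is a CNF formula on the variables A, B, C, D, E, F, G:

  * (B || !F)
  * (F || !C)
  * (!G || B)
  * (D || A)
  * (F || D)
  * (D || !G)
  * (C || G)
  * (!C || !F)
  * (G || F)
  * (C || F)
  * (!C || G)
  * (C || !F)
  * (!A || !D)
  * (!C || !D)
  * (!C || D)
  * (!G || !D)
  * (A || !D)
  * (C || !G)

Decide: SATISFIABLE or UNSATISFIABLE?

C = True:
  propagation gives F=True; an empty clause results — contradiction.
C = False:
  propagation gives G=True; an empty clause results — contradiction.
Every branch closes, so no satisfying assignment exists.

UNSATISFIABLE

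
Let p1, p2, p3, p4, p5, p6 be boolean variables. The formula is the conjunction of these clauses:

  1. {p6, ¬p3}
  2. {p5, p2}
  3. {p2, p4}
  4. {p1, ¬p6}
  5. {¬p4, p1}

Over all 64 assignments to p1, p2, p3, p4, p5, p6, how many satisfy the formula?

17

Case analysis on p1 and p2:
  p1=1, p2=1: p4, p5 free; 3 ways for (p3,p6) × 2^2 = 12.
  p1=1, p2=0: remaining (p3,p4,p5,p6) ∈ {(0,1,1,0); (0,1,1,1); (1,1,1,1)} — 3.
  p1=0, p2=1: remaining (p3,p4,p5,p6) ∈ {(0,0,0,0); (0,0,1,0)} — 2.
  p1=0, p2=0: a clause becomes empty — 0.
Total: 12 + 3 + 2 + 0 = 17.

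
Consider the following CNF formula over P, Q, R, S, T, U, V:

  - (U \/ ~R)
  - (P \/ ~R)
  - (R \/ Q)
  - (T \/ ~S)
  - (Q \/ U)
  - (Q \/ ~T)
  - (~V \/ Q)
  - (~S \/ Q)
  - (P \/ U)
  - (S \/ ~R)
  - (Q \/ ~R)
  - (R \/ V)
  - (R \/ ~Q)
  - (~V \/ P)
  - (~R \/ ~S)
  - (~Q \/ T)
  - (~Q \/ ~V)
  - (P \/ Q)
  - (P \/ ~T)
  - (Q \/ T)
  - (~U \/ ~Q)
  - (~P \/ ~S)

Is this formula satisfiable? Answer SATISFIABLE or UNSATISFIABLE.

Q = True:
  propagation gives R=True, U=True; an empty clause results — contradiction.
Q = False:
  propagation gives R=True; an empty clause results — contradiction.
Every branch closes, so no satisfying assignment exists.

UNSATISFIABLE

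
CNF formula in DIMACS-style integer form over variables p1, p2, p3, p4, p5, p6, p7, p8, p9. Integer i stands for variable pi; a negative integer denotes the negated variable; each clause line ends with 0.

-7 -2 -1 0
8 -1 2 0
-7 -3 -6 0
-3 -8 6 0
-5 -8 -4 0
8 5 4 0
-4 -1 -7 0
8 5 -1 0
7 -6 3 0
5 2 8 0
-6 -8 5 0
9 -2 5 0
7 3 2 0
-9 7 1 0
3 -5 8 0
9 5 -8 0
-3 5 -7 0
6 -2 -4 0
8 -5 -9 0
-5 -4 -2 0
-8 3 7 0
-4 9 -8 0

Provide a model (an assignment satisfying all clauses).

Set p1 = True and propagate.
Set p2 = False and propagate.
  then p8 is forced to True.
The remaining clauses are satisfied by p3 = True, p4 = False, p5 = True, p6 = True, p7 = False, p9 = False.
Check each clause:
  1. (!p2 || !p7 || !p1) — !p7 is true.
  2. (p8 || !p1 || p2) — p8 is true.
  3. (!p3 || !p6 || !p7) — !p7 is true.
  4. (!p3 || p6 || !p8) — p6 is true.
  5. (!p4 || !p5 || !p8) — !p4 is true.
  6. (p5 || p4 || p8) — p8 is true.
  7. (!p7 || !p1 || !p4) — !p7 is true.
  8. (p8 || !p1 || p5) — p8 is true.
  9. (p3 || p7 || !p6) — p3 is true.
  10. (p8 || p5 || p2) — p8 is true.
  11. (!p8 || !p6 || p5) — p5 is true.
  12. (p9 || !p2 || p5) — p5 is true.
  13. (p7 || p2 || p3) — p3 is true.
  14. (p1 || !p9 || p7) — p1 is true.
  15. (p3 || p8 || !p5) — p8 is true.
  16. (p9 || p5 || !p8) — p5 is true.
  17. (!p3 || !p7 || p5) — !p7 is true.
  18. (p6 || !p2 || !p4) — !p4 is true.
  19. (!p9 || p8 || !p5) — p8 is true.
  20. (!p4 || !p2 || !p5) — !p4 is true.
  21. (p7 || p3 || !p8) — p3 is true.
  22. (p9 || !p8 || !p4) — !p4 is true.

p1=True, p2=False, p3=True, p4=False, p5=True, p6=True, p7=False, p8=True, p9=False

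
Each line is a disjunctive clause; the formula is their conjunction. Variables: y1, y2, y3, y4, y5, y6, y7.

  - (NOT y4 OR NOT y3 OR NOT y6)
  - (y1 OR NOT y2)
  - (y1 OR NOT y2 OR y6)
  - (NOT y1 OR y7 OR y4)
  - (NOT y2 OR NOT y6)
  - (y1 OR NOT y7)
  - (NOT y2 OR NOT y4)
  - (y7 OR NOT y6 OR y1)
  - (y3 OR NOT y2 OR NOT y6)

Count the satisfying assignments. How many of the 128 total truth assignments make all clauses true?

Case analysis on y1 and y2:
  y1=T, y2=T: remaining (y3,y4,y5,y6,y7) ∈ {(F,F,F,F,T); (F,F,T,F,T); (T,F,F,F,T); (T,F,T,F,T)} — 4.
  y1=T, y2=F: y5 free; 10 ways for (y3,y4,y6,y7) × 2^1 = 20.
  y1=F, y2=T: a clause becomes empty — 0.
  y1=F, y2=F: forces y6=F; y7=F; y3, y4, y5 free → 2^3 = 8.
Total: 4 + 20 + 0 + 8 = 32.

32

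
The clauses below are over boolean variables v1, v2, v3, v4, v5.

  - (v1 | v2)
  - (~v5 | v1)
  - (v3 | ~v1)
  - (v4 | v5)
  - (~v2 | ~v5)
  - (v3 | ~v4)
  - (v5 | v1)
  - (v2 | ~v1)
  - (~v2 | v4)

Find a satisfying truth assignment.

v3 occurs only positively in the remaining clauses — set v3 = True.
Try v1 = True.
  then v2 is forced to True.
  then v5 is forced to False.
  then v4 is forced to True.

v1=True, v2=True, v3=True, v4=True, v5=False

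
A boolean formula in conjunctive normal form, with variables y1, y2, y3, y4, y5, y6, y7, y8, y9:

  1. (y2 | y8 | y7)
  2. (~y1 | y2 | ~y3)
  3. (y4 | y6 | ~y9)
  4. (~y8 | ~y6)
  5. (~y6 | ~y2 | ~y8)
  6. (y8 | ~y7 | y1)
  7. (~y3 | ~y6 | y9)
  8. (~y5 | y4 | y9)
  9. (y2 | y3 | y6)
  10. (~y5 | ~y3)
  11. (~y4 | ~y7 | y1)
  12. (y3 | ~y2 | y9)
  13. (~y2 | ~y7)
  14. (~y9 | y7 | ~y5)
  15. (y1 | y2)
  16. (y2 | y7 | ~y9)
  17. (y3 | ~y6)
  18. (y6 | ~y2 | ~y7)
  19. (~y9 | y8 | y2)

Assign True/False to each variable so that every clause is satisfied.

y1 = True  y2 = True  y3 = True  y4 = True  y5 = False  y6 = True  y7 = False  y8 = False  y9 = True

Check each clause:
  1. (y2 | y7 | y8) — y2 is true.
  2. (~y1 | y2 | ~y3) — y2 is true.
  3. (~y9 | y6 | y4) — y4 is true.
  4. (~y8 | ~y6) — ~y8 is true.
  5. (~y2 | ~y8 | ~y6) — ~y8 is true.
  6. (~y7 | y1 | y8) — ~y7 is true.
  7. (~y3 | y9 | ~y6) — y9 is true.
  8. (y9 | y4 | ~y5) — y9 is true.
  9. (y2 | y3 | y6) — y2 is true.
  10. (~y3 | ~y5) — ~y5 is true.
  11. (~y7 | ~y4 | y1) — ~y7 is true.
  12. (y9 | ~y2 | y3) — y9 is true.
  13. (~y2 | ~y7) — ~y7 is true.
  14. (~y9 | y7 | ~y5) — ~y5 is true.
  15. (y1 | y2) — y1 is true.
  16. (~y9 | y7 | y2) — y2 is true.
  17. (y3 | ~y6) — y3 is true.
  18. (y6 | ~y2 | ~y7) — ~y7 is true.
  19. (y8 | ~y9 | y2) — y2 is true.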